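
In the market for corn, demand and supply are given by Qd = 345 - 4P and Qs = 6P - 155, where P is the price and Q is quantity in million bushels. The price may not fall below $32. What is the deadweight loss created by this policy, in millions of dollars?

Equilibrium: 345 - 4P = 6P - 155, so 500 = 10P and P* = 50, Q* = 145.
Since 32 is below P* = 50, the floor does not bind and the free-market outcome prevails.
Since the control does not bind, no trades are prevented and deadweight loss is zero.

0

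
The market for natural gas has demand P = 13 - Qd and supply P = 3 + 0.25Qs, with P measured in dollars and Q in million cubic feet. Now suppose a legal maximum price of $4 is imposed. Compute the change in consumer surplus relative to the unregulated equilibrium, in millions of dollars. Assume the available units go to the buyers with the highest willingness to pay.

-4

Rearranging demand gives Qd = 13 - P; rearranging supply gives Qs = 4P - 12. Without the control the market clears where 13 - P = 4P - 12, i.e. P* = 5 and Q* = 8.
Since 4 < 5, the ceiling is binding.
At P = 4: Qd = 13 - 4 = 9 and Qs = 4·4 - 12 = 4.
Consumer surplus without the control is ½ · (13 - 5) · 8 = 32.
With the ceiling, 4 units are sold at 4 (assume they go to the highest-value buyers). The demand price at Q = 4 is 9, so CS = ½ · [(13 - 4) + (9 - 4)] · 4 = 28.
Change in consumer surplus = 28 - 32 = -4.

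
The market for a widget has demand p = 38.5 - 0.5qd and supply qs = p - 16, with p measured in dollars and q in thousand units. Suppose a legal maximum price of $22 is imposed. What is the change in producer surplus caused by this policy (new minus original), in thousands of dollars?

-94.5

Rearranging demand gives qd = 77 - 2p. Without the control the market clears where 77 - 2p = p - 16, i.e. p* = 31 and q* = 15.
The ceiling of 22 is below the equilibrium price 31, so it binds.
At p = 22: qd = 77 - 2·22 = 33 and qs = 22 - 16 = 6.
Producer surplus without the control is ½ · (31 - 16) · 15 = 112.5.
With the ceiling, producers sell 6 units at 22, so PS = ½ · (22 - 16) · 6 = 18.
Change in producer surplus = 18 - 112.5 = -94.5.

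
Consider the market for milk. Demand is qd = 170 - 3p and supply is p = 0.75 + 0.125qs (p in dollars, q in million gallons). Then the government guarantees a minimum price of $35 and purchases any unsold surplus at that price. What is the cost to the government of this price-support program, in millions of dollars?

Rearranging supply gives qs = 8p - 6. In a free market, 170 - 3p = 8p - 6 gives the equilibrium p* = 16, q* = 122.
The floor of 35 is above the equilibrium price 16, so it binds.
At p = 35: qd = 170 - 3·35 = 65 and qs = 8·35 - 6 = 274.
Surplus = qs - qd = 209.
Government expenditure = surplus × support price = 209 × 35 = 7315.

7315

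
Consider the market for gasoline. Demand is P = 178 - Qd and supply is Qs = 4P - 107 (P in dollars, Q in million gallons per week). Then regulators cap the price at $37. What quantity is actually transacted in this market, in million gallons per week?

41

Rearranging demand gives Qd = 178 - P. Setting quantity demanded equal to quantity supplied, 178 - P = 4P - 107, gives P* = 57 and Q* = 121.
Since 37 < 57, the ceiling is binding.
At P = 37: Qd = 178 - 37 = 141 and Qs = 4·37 - 107 = 41.
The quantity actually transacted is the short side, supply: 41.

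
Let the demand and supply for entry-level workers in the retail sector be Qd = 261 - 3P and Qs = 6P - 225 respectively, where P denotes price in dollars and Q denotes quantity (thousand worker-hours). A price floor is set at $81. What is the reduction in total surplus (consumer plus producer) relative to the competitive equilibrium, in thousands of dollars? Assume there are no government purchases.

Equilibrium: 261 - 3P = 6P - 225, so 486 = 9P and P* = 54, Q* = 99.
Since 81 > 54, the floor is binding.
At P = 81: Qd = 261 - 3·81 = 18 and Qs = 6·81 - 225 = 261.
Quantity traded falls to 18. At Q = 18 the demand price is (261 - 18)/3 = 81 and the supply price is (225 + 18)/6 = 40.5.
Deadweight loss = ½ · (81 - 40.5) · (99 - 18) = ½ · 40.5 · 81 = 1640.25.

1640.25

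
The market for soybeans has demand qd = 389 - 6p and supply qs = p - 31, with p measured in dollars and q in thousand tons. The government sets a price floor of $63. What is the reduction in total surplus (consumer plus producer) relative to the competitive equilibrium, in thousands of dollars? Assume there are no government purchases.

Setting quantity demanded equal to quantity supplied, 389 - 6p = p - 31, gives p* = 60 and q* = 29.
Since 63 > 60, the floor is binding.
At p = 63: qd = 389 - 6·63 = 11 and qs = 63 - 31 = 32.
Quantity traded falls to 11. At q = 11 the demand price is (389 - 11)/6 = 63 and the supply price is 31 + 11 = 42.
Deadweight loss = ½ · (63 - 42) · (29 - 11) = ½ · 21 · 18 = 189.

189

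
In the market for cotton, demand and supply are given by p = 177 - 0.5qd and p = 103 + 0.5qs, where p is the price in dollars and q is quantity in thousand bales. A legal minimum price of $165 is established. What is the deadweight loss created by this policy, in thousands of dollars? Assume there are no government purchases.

1250

Rearranging demand gives qd = 354 - 2p; rearranging supply gives qs = 2p - 206. In a free market, 354 - 2p = 2p - 206 gives the equilibrium p* = 140, q* = 74.
Since 165 > 140, the floor is binding.
At p = 165: qd = 354 - 2·165 = 24 and qs = 2·165 - 206 = 124.
Quantity traded falls to 24. At q = 24 the demand price is (354 - 24)/2 = 165 and the supply price is (206 + 24)/2 = 115.
Deadweight loss = ½ · (165 - 115) · (74 - 24) = ½ · 50 · 50 = 1250.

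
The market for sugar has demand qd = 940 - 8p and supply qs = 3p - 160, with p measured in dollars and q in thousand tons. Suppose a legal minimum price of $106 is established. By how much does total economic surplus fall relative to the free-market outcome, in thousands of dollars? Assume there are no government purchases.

Setting quantity demanded equal to quantity supplied, 940 - 8p = 3p - 160, gives p* = 100 and q* = 140.
Since 106 > 100, the floor is binding.
At p = 106: qd = 940 - 8·106 = 92 and qs = 3·106 - 160 = 158.
Quantity traded falls to 92. At q = 92 the demand price is (940 - 92)/8 = 106 and the supply price is (160 + 92)/3 = 84.
Deadweight loss = ½ · (106 - 84) · (140 - 92) = ½ · 22 · 48 = 528.

528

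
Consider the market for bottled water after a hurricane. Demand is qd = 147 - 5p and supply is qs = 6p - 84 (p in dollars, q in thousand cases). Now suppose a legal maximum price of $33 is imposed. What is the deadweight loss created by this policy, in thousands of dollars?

Equilibrium: 147 - 5p = 6p - 84, so 231 = 11p and p* = 21, q* = 42.
The ceiling of 33 is above the equilibrium price 21, so it is not binding; the market clears at p* = 21, q* = 42.
Since the control does not bind, no trades are prevented and deadweight loss is zero.

0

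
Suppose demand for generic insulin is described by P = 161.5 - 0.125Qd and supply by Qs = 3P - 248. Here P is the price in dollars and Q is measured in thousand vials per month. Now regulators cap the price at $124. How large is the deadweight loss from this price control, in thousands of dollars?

Rearranging demand gives Qd = 1292 - 8P. In a free market, 1292 - 8P = 3P - 248 gives the equilibrium P* = 140, Q* = 172.
Because the ceiling (124) lies below the market-clearing price, it is binding.
At P = 124: Qd = 1292 - 8·124 = 300 and Qs = 3·124 - 248 = 124.
Quantity traded falls to 124. At Q = 124 the demand price is (1292 - 124)/8 = 146 and the supply price is (248 + 124)/3 = 124.
Deadweight loss = ½ · (146 - 124) · (172 - 124) = ½ · 22 · 48 = 528.

528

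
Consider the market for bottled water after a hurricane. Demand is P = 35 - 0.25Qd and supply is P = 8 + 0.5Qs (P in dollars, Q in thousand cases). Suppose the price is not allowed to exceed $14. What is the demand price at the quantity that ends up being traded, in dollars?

Rearranging demand gives Qd = 140 - 4P; rearranging supply gives Qs = 2P - 16. In a free market, 140 - 4P = 2P - 16 gives the equilibrium P* = 26, Q* = 36.
Since 14 < 26, the ceiling is binding.
At P = 14: Qd = 140 - 4·14 = 84 and Qs = 2·14 - 16 = 12.
Only 12 units reach the market. On the demand curve, the marginal buyer's willingness to pay at Q = 12 is (140 - 12)/4 = 32.

32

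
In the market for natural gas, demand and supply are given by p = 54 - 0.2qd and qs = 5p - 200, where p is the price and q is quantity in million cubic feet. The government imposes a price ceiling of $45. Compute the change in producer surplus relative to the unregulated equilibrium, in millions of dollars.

Rearranging demand gives qd = 270 - 5p. Equilibrium: 270 - 5p = 5p - 200, so 470 = 10p and p* = 47, q* = 35.
Since 45 < 47, the ceiling is binding.
At p = 45: qd = 270 - 5·45 = 45 and qs = 5·45 - 200 = 25.
Producer surplus without the control is ½ · (47 - 40) · 35 = 122.5.
With the ceiling, producers sell 25 units at 45, so PS = ½ · (45 - 40) · 25 = 62.5.
Change in producer surplus = 62.5 - 122.5 = -60.

-60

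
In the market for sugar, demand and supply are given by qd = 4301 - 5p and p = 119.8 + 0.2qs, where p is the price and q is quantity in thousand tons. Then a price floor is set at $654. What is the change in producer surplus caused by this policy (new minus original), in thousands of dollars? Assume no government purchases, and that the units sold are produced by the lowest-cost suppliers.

Rearranging supply gives qs = 5p - 599. Equilibrium: 4301 - 5p = 5p - 599, so 4900 = 10p and p* = 490, q* = 1851.
Since 654 > 490, the floor is binding.
At p = 654: qd = 4301 - 5·654 = 1031 and qs = 5·654 - 599 = 2671.
Producer surplus without the control is ½ · (490 - 119.8) · 1851 = 342620.1.
With the floor, 1031 units are sold at 654. The supply price at q = 1031 is 326, so PS = ½ · [(654 - 119.8) + (654 - 326)] · 1031 = 444464.1.
Change in producer surplus = 444464.1 - 342620.1 = 101844.

101844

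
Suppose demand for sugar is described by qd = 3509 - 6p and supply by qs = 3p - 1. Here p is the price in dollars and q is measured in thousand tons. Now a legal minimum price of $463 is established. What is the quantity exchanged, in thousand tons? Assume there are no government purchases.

Setting quantity demanded equal to quantity supplied, 3509 - 6p = 3p - 1, gives p* = 390 and q* = 1169.
Because the floor (463) lies above the market-clearing price, it is binding.
At p = 463: qd = 3509 - 6·463 = 731 and qs = 3·463 - 1 = 1388.
The quantity actually transacted is the short side, demand: 731.

731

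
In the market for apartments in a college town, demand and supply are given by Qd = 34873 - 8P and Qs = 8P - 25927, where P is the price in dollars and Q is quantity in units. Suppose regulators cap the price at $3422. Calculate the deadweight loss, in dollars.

Without the control the market clears where 34873 - 8P = 8P - 25927, i.e. P* = 3800 and Q* = 4473.
Since 3422 < 3800, the ceiling is binding.
At P = 3422: Qd = 34873 - 8·3422 = 7497 and Qs = 8·3422 - 25927 = 1449.
Quantity traded falls to 1449. At Q = 1449 the demand price is (34873 - 1449)/8 = 4178 and the supply price is (25927 + 1449)/8 = 3422.
Deadweight loss = ½ · (4178 - 3422) · (4473 - 1449) = ½ · 756 · 3024 = 1143072.

1143072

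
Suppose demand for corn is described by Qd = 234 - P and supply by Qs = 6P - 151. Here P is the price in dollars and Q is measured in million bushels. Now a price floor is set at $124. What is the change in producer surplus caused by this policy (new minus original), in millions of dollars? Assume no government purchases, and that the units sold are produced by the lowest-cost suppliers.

Setting quantity demanded equal to quantity supplied, 234 - P = 6P - 151, gives P* = 55 and Q* = 179.
Because the floor (124) lies above the market-clearing price, it is binding.
At P = 124: Qd = 234 - 124 = 110 and Qs = 6·124 - 151 = 593.
Producer surplus without the control is ½ · (55 - 151/6) · 179 = 32041/12.
With the floor, 110 units are sold at 124. The supply price at Q = 110 is 43.5, so PS = ½ · [(124 - 151/6) + (124 - 43.5)] · 110 = 29590/3.
Change in producer surplus = 29590/3 - 32041/12 = 7193.25.

7193.25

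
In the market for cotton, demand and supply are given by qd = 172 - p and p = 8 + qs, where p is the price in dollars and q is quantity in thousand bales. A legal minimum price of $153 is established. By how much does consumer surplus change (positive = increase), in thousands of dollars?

-3181.5

Rearranging supply gives qs = p - 8. In a free market, 172 - p = p - 8 gives the equilibrium p* = 90, q* = 82.
Since 153 > 90, the floor is binding.
At p = 153: qd = 172 - 153 = 19 and qs = 153 - 8 = 145.
Consumer surplus without the control is ½ · (172 - 90) · 82 = 3362.
With the floor, consumers buy 19 units at 153, so CS = ½ · (172 - 153) · 19 = 180.5.
Change in consumer surplus = 180.5 - 3362 = -3181.5.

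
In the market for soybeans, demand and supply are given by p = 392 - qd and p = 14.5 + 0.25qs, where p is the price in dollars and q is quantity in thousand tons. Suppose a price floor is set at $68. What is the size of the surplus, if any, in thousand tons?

0

Rearranging demand gives qd = 392 - p; rearranging supply gives qs = 4p - 58. In a free market, 392 - p = 4p - 58 gives the equilibrium p* = 90, q* = 302.
Since 68 is below p* = 90, the floor does not bind and the free-market outcome prevails.
Since the control does not bind, there is no surplus.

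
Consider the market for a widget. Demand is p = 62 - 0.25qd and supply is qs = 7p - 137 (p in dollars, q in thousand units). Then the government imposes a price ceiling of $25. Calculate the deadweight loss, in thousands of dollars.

962.5

Rearranging demand gives qd = 248 - 4p. Equilibrium: 248 - 4p = 7p - 137, so 385 = 11p and p* = 35, q* = 108.
Since 25 < 35, the ceiling is binding.
At p = 25: qd = 248 - 4·25 = 148 and qs = 7·25 - 137 = 38.
Quantity traded falls to 38. At q = 38 the demand price is (248 - 38)/4 = 52.5 and the supply price is (137 + 38)/7 = 25.
Deadweight loss = ½ · (52.5 - 25) · (108 - 38) = ½ · 27.5 · 70 = 962.5.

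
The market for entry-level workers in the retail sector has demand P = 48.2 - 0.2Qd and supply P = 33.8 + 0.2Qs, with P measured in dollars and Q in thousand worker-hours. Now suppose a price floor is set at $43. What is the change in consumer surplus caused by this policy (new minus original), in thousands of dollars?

-62

Rearranging demand gives Qd = 241 - 5P; rearranging supply gives Qs = 5P - 169. Setting quantity demanded equal to quantity supplied, 241 - 5P = 5P - 169, gives P* = 41 and Q* = 36.
Because the floor (43) lies above the market-clearing price, it is binding.
At P = 43: Qd = 241 - 5·43 = 26 and Qs = 5·43 - 169 = 46.
Consumer surplus without the control is ½ · (48.2 - 41) · 36 = 129.6.
With the floor, consumers buy 26 units at 43, so CS = ½ · (48.2 - 43) · 26 = 67.6.
Change in consumer surplus = 67.6 - 129.6 = -62.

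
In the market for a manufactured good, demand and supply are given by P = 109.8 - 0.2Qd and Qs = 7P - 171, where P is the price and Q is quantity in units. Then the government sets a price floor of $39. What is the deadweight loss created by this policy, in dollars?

Rearranging demand gives Qd = 549 - 5P. In a free market, 549 - 5P = 7P - 171 gives the equilibrium P* = 60, Q* = 249.
The floor of 39 is below the equilibrium price 60, so it is not binding; the market clears at P* = 60, Q* = 249.
Since the control does not bind, no trades are prevented and deadweight loss is zero.

0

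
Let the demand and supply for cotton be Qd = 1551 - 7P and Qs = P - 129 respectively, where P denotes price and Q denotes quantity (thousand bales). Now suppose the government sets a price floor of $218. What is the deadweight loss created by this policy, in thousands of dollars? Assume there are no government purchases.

1792

In a free market, 1551 - 7P = P - 129 gives the equilibrium P* = 210, Q* = 81.
The floor of 218 is above the equilibrium price 210, so it binds.
At P = 218: Qd = 1551 - 7·218 = 25 and Qs = 218 - 129 = 89.
Quantity traded falls to 25. At Q = 25 the demand price is (1551 - 25)/7 = 218 and the supply price is 129 + 25 = 154.
Deadweight loss = ½ · (218 - 154) · (81 - 25) = ½ · 64 · 56 = 1792.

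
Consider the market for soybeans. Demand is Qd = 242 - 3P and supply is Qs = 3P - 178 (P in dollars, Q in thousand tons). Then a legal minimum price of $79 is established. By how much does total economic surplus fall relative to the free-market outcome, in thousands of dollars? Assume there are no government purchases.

243

Setting quantity demanded equal to quantity supplied, 242 - 3P = 3P - 178, gives P* = 70 and Q* = 32.
Since 79 > 70, the floor is binding.
At P = 79: Qd = 242 - 3·79 = 5 and Qs = 3·79 - 178 = 59.
Quantity traded falls to 5. At Q = 5 the demand price is (242 - 5)/3 = 79 and the supply price is (178 + 5)/3 = 61.
Deadweight loss = ½ · (79 - 61) · (32 - 5) = ½ · 18 · 27 = 243.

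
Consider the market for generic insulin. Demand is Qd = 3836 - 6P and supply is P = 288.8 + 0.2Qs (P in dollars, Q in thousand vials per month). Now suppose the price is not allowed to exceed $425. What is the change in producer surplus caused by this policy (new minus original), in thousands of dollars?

-45017.5

Rearranging supply gives Qs = 5P - 1444. Without the control the market clears where 3836 - 6P = 5P - 1444, i.e. P* = 480 and Q* = 956.
The ceiling of 425 is below the equilibrium price 480, so it binds.
At P = 425: Qd = 3836 - 6·425 = 1286 and Qs = 5·425 - 1444 = 681.
Producer surplus without the control is ½ · (480 - 288.8) · 956 = 91393.6.
With the ceiling, producers sell 681 units at 425, so PS = ½ · (425 - 288.8) · 681 = 46376.1.
Change in producer surplus = 46376.1 - 91393.6 = -45017.5.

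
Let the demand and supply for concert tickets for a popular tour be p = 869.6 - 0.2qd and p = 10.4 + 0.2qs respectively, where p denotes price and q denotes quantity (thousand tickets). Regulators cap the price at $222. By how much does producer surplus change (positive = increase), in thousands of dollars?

-349454

Rearranging demand gives qd = 4348 - 5p; rearranging supply gives qs = 5p - 52. Equilibrium: 4348 - 5p = 5p - 52, so 4400 = 10p and p* = 440, q* = 2148.
The ceiling of 222 is below the equilibrium price 440, so it binds.
At p = 222: qd = 4348 - 5·222 = 3238 and qs = 5·222 - 52 = 1058.
Producer surplus without the control is ½ · (440 - 10.4) · 2148 = 461390.4.
With the ceiling, producers sell 1058 units at 222, so PS = ½ · (222 - 10.4) · 1058 = 111936.4.
Change in producer surplus = 111936.4 - 461390.4 = -349454.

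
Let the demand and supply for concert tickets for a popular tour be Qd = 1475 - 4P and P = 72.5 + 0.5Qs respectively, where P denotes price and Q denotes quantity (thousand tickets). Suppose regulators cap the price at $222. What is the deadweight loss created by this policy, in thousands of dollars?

Rearranging supply gives Qs = 2P - 145. In a free market, 1475 - 4P = 2P - 145 gives the equilibrium P* = 270, Q* = 395.
Because the ceiling (222) lies below the market-clearing price, it is binding.
At P = 222: Qd = 1475 - 4·222 = 587 and Qs = 2·222 - 145 = 299.
Quantity traded falls to 299. At Q = 299 the demand price is (1475 - 299)/4 = 294 and the supply price is (145 + 299)/2 = 222.
Deadweight loss = ½ · (294 - 222) · (395 - 299) = ½ · 72 · 96 = 3456.

3456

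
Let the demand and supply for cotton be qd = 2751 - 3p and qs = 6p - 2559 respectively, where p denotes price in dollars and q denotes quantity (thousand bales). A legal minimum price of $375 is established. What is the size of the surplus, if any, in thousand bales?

0

Equilibrium: 2751 - 3p = 6p - 2559, so 5310 = 9p and p* = 590, q* = 981.
Since 375 is below p* = 590, the floor does not bind and the free-market outcome prevails.
Since the control does not bind, there is no surplus.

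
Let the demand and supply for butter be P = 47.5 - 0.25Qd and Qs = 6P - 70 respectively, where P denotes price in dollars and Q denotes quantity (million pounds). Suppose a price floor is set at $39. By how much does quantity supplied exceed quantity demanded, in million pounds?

130

Rearranging demand gives Qd = 190 - 4P. Equilibrium: 190 - 4P = 6P - 70, so 260 = 10P and P* = 26, Q* = 86.
Because the floor (39) lies above the market-clearing price, it is binding.
At P = 39: Qd = 190 - 4·39 = 34 and Qs = 6·39 - 70 = 164.
Surplus = Qs - Qd = 164 - 34 = 130.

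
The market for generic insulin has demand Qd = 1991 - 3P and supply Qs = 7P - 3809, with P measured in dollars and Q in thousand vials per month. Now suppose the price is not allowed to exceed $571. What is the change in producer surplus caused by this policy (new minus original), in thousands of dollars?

Without the control the market clears where 1991 - 3P = 7P - 3809, i.e. P* = 580 and Q* = 251.
The ceiling of 571 is below the equilibrium price 580, so it binds.
At P = 571: Qd = 1991 - 3·571 = 278 and Qs = 7·571 - 3809 = 188.
Producer surplus without the control is ½ · (580 - 3809/7) · 251 = 63001/14.
With the ceiling, producers sell 188 units at 571, so PS = ½ · (571 - 3809/7) · 188 = 17672/7.
Change in producer surplus = 17672/7 - 63001/14 = -1975.5.

-1975.5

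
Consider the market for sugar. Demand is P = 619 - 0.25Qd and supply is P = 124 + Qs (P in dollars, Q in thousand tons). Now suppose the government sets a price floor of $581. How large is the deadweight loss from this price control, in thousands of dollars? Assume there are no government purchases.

37210

Rearranging demand gives Qd = 2476 - 4P; rearranging supply gives Qs = P - 124. In a free market, 2476 - 4P = P - 124 gives the equilibrium P* = 520, Q* = 396.
Since 581 > 520, the floor is binding.
At P = 581: Qd = 2476 - 4·581 = 152 and Qs = 581 - 124 = 457.
Quantity traded falls to 152. At Q = 152 the demand price is (2476 - 152)/4 = 581 and the supply price is 124 + 152 = 276.
Deadweight loss = ½ · (581 - 276) · (396 - 152) = ½ · 305 · 244 = 37210.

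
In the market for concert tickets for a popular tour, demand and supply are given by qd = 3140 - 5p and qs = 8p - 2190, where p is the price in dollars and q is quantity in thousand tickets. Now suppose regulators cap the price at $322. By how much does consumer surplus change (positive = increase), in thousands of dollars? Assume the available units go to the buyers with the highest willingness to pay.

-15593.6

Setting quantity demanded equal to quantity supplied, 3140 - 5p = 8p - 2190, gives p* = 410 and q* = 1090.
Since 322 < 410, the ceiling is binding.
At p = 322: qd = 3140 - 5·322 = 1530 and qs = 8·322 - 2190 = 386.
Consumer surplus without the control is ½ · (628 - 410) · 1090 = 118810.
With the ceiling, 386 units are sold at 322 (assume they go to the highest-value buyers). The demand price at q = 386 is 550.8, so CS = ½ · [(628 - 322) + (550.8 - 322)] · 386 = 103216.4.
Change in consumer surplus = 103216.4 - 118810 = -15593.6.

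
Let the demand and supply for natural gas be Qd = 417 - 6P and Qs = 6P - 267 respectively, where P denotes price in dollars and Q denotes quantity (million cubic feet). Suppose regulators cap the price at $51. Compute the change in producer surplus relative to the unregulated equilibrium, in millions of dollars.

Without the control the market clears where 417 - 6P = 6P - 267, i.e. P* = 57 and Q* = 75.
Since 51 < 57, the ceiling is binding.
At P = 51: Qd = 417 - 6·51 = 111 and Qs = 6·51 - 267 = 39.
Producer surplus without the control is ½ · (57 - 44.5) · 75 = 468.75.
With the ceiling, producers sell 39 units at 51, so PS = ½ · (51 - 44.5) · 39 = 126.75.
Change in producer surplus = 126.75 - 468.75 = -342.

-342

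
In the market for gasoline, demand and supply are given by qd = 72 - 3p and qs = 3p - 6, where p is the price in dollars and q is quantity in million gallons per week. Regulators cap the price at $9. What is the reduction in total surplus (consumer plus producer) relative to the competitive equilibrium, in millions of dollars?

48

In a free market, 72 - 3p = 3p - 6 gives the equilibrium p* = 13, q* = 33.
The ceiling of 9 is below the equilibrium price 13, so it binds.
At p = 9: qd = 72 - 3·9 = 45 and qs = 3·9 - 6 = 21.
Quantity traded falls to 21. At q = 21 the demand price is (72 - 21)/3 = 17 and the supply price is (6 + 21)/3 = 9.
Deadweight loss = ½ · (17 - 9) · (33 - 21) = ½ · 8 · 12 = 48.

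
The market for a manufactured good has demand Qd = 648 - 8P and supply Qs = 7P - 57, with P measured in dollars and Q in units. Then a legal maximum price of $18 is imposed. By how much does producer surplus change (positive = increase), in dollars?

-4944.5

Without the control the market clears where 648 - 8P = 7P - 57, i.e. P* = 47 and Q* = 272.
Since 18 < 47, the ceiling is binding.
At P = 18: Qd = 648 - 8·18 = 504 and Qs = 7·18 - 57 = 69.
Producer surplus without the control is ½ · (47 - 57/7) · 272 = 36992/7.
With the ceiling, producers sell 69 units at 18, so PS = ½ · (18 - 57/7) · 69 = 4761/14.
Change in producer surplus = 4761/14 - 36992/7 = -4944.5.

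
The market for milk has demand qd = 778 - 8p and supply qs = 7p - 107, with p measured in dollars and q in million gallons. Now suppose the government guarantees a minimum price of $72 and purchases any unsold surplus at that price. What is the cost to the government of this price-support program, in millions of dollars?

Setting quantity demanded equal to quantity supplied, 778 - 8p = 7p - 107, gives p* = 59 and q* = 306.
Because the floor (72) lies above the market-clearing price, it is binding.
At p = 72: qd = 778 - 8·72 = 202 and qs = 7·72 - 107 = 397.
Surplus = qs - qd = 195.
Government expenditure = surplus × support price = 195 × 72 = 14040.

14040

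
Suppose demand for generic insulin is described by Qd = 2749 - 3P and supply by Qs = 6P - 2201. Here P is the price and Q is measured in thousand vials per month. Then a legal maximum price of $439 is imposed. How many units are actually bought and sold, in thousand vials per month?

Equilibrium: 2749 - 3P = 6P - 2201, so 4950 = 9P and P* = 550, Q* = 1099.
The ceiling of 439 is below the equilibrium price 550, so it binds.
At P = 439: Qd = 2749 - 3·439 = 1432 and Qs = 6·439 - 2201 = 433.
The quantity actually transacted is the short side, supply: 433.

433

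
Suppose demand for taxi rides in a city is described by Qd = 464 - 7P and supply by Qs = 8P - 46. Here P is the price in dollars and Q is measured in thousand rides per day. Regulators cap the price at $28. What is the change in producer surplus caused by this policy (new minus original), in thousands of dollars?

-1212

In a free market, 464 - 7P = 8P - 46 gives the equilibrium P* = 34, Q* = 226.
The ceiling of 28 is below the equilibrium price 34, so it binds.
At P = 28: Qd = 464 - 7·28 = 268 and Qs = 8·28 - 46 = 178.
Producer surplus without the control is ½ · (34 - 5.75) · 226 = 3192.25.
With the ceiling, producers sell 178 units at 28, so PS = ½ · (28 - 5.75) · 178 = 1980.25.
Change in producer surplus = 1980.25 - 3192.25 = -1212.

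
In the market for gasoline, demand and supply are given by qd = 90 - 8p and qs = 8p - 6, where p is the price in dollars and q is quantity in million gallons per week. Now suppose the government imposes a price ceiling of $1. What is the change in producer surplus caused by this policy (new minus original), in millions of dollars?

-110

In a free market, 90 - 8p = 8p - 6 gives the equilibrium p* = 6, q* = 42.
The ceiling of 1 is below the equilibrium price 6, so it binds.
At p = 1: qd = 90 - 8·1 = 82 and qs = 8·1 - 6 = 2.
Producer surplus without the control is ½ · (6 - 0.75) · 42 = 110.25.
With the ceiling, producers sell 2 units at 1, so PS = ½ · (1 - 0.75) · 2 = 0.25.
Change in producer surplus = 0.25 - 110.25 = -110.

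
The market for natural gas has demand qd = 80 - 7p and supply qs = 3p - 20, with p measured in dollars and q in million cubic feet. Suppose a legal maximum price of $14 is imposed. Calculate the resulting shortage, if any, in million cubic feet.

Setting quantity demanded equal to quantity supplied, 80 - 7p = 3p - 20, gives p* = 10 and q* = 10.
The ceiling of 14 is above the equilibrium price 10, so it is not binding; the market clears at p* = 10, q* = 10.
Since the control does not bind, there is no shortage.

0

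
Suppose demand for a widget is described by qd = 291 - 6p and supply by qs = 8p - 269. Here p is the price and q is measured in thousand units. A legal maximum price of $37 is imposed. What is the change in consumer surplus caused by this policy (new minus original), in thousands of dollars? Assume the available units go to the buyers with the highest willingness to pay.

Setting quantity demanded equal to quantity supplied, 291 - 6p = 8p - 269, gives p* = 40 and q* = 51.
Because the ceiling (37) lies below the market-clearing price, it is binding.
At p = 37: qd = 291 - 6·37 = 69 and qs = 8·37 - 269 = 27.
Consumer surplus without the control is ½ · (48.5 - 40) · 51 = 216.75.
With the ceiling, 27 units are sold at 37 (assume they go to the highest-value buyers). The demand price at q = 27 is 44, so CS = ½ · [(48.5 - 37) + (44 - 37)] · 27 = 249.75.
Change in consumer surplus = 249.75 - 216.75 = 33.

33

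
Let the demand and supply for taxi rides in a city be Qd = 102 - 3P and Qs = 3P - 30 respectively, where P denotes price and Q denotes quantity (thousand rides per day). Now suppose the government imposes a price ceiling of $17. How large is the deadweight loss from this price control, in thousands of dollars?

In a free market, 102 - 3P = 3P - 30 gives the equilibrium P* = 22, Q* = 36.
The ceiling of 17 is below the equilibrium price 22, so it binds.
At P = 17: Qd = 102 - 3·17 = 51 and Qs = 3·17 - 30 = 21.
Quantity traded falls to 21. At Q = 21 the demand price is (102 - 21)/3 = 27 and the supply price is (30 + 21)/3 = 17.
Deadweight loss = ½ · (27 - 17) · (36 - 21) = ½ · 10 · 15 = 75.

75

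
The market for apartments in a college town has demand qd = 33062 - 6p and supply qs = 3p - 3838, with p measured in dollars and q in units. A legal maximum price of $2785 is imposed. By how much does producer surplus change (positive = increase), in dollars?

-8533692.5

In a free market, 33062 - 6p = 3p - 3838 gives the equilibrium p* = 4100, q* = 8462.
The ceiling of 2785 is below the equilibrium price 4100, so it binds.
At p = 2785: qd = 33062 - 6·2785 = 16352 and qs = 3·2785 - 3838 = 4517.
Producer surplus without the control is ½ · (4100 - 3838/3) · 8462 = 35802722/3.
With the ceiling, producers sell 4517 units at 2785, so PS = ½ · (2785 - 3838/3) · 4517 = 20403289/6.
Change in producer surplus = 20403289/6 - 35802722/3 = -8533692.5.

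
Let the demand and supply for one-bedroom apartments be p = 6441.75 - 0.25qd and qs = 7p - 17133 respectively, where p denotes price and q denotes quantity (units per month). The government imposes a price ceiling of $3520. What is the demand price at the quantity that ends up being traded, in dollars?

Rearranging demand gives qd = 25767 - 4p. Without the control the market clears where 25767 - 4p = 7p - 17133, i.e. p* = 3900 and q* = 10167.
Because the ceiling (3520) lies below the market-clearing price, it is binding.
At p = 3520: qd = 25767 - 4·3520 = 11687 and qs = 7·3520 - 17133 = 7507.
Only 7507 units reach the market. On the demand curve, the marginal buyer's willingness to pay at q = 7507 is (25767 - 7507)/4 = 4565.

4565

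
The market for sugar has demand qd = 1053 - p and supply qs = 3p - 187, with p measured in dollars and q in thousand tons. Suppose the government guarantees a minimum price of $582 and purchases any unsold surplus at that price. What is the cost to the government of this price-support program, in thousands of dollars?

633216

Without the control the market clears where 1053 - p = 3p - 187, i.e. p* = 310 and q* = 743.
Since 582 > 310, the floor is binding.
At p = 582: qd = 1053 - 582 = 471 and qs = 3·582 - 187 = 1559.
Surplus = qs - qd = 1088.
Government expenditure = surplus × support price = 1088 × 582 = 633216.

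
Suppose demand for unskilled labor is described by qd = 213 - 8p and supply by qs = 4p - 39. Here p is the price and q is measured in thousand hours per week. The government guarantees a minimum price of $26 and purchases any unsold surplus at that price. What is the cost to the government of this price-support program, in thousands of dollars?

1560

In a free market, 213 - 8p = 4p - 39 gives the equilibrium p* = 21, q* = 45.
Because the floor (26) lies above the market-clearing price, it is binding.
At p = 26: qd = 213 - 8·26 = 5 and qs = 4·26 - 39 = 65.
Surplus = qs - qd = 60.
Government expenditure = surplus × support price = 60 × 26 = 1560.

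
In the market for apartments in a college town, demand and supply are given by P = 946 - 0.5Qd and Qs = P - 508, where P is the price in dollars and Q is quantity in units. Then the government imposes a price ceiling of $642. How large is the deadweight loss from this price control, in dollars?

Rearranging demand gives Qd = 1892 - 2P. Setting quantity demanded equal to quantity supplied, 1892 - 2P = P - 508, gives P* = 800 and Q* = 292.
Since 642 < 800, the ceiling is binding.
At P = 642: Qd = 1892 - 2·642 = 608 and Qs = 642 - 508 = 134.
Quantity traded falls to 134. At Q = 134 the demand price is (1892 - 134)/2 = 879 and the supply price is 508 + 134 = 642.
Deadweight loss = ½ · (879 - 642) · (292 - 134) = ½ · 237 · 158 = 18723.

18723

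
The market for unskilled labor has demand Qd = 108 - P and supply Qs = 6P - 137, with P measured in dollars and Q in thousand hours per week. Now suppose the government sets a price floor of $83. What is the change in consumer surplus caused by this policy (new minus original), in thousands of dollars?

Without the control the market clears where 108 - P = 6P - 137, i.e. P* = 35 and Q* = 73.
Because the floor (83) lies above the market-clearing price, it is binding.
At P = 83: Qd = 108 - 83 = 25 and Qs = 6·83 - 137 = 361.
Consumer surplus without the control is ½ · (108 - 35) · 73 = 2664.5.
With the floor, consumers buy 25 units at 83, so CS = ½ · (108 - 83) · 25 = 312.5.
Change in consumer surplus = 312.5 - 2664.5 = -2352.

-2352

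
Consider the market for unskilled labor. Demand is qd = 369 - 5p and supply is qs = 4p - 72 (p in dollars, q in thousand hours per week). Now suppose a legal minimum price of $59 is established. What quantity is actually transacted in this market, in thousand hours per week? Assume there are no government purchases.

In a free market, 369 - 5p = 4p - 72 gives the equilibrium p* = 49, q* = 124.
Since 59 > 49, the floor is binding.
At p = 59: qd = 369 - 5·59 = 74 and qs = 4·59 - 72 = 164.
The quantity actually transacted is the short side, demand: 74.

74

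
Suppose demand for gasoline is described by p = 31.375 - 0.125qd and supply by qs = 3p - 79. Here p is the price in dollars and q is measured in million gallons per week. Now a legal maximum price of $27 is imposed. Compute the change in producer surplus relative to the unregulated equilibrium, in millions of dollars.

Rearranging demand gives qd = 251 - 8p. Equilibrium: 251 - 8p = 3p - 79, so 330 = 11p and p* = 30, q* = 11.
Because the ceiling (27) lies below the market-clearing price, it is binding.
At p = 27: qd = 251 - 8·27 = 35 and qs = 3·27 - 79 = 2.
Producer surplus without the control is ½ · (30 - 79/3) · 11 = 121/6.
With the ceiling, producers sell 2 units at 27, so PS = ½ · (27 - 79/3) · 2 = 2/3.
Change in producer surplus = 2/3 - 121/6 = -19.5.

-19.5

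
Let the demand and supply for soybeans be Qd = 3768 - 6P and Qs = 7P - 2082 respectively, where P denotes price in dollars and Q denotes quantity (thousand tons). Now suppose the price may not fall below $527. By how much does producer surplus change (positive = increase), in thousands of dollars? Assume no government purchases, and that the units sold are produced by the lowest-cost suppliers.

31416

Equilibrium: 3768 - 6P = 7P - 2082, so 5850 = 13P and P* = 450, Q* = 1068.
The floor of 527 is above the equilibrium price 450, so it binds.
At P = 527: Qd = 3768 - 6·527 = 606 and Qs = 7·527 - 2082 = 1607.
Producer surplus without the control is ½ · (450 - 2082/7) · 1068 = 570312/7.
With the floor, 606 units are sold at 527. The supply price at Q = 606 is 384, so PS = ½ · [(527 - 2082/7) + (527 - 384)] · 606 = 790224/7.
Change in producer surplus = 790224/7 - 570312/7 = 31416.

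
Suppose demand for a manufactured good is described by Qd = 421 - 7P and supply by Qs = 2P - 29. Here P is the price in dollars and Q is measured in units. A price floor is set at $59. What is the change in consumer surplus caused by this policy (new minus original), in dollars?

-355.5

Without the control the market clears where 421 - 7P = 2P - 29, i.e. P* = 50 and Q* = 71.
Since 59 > 50, the floor is binding.
At P = 59: Qd = 421 - 7·59 = 8 and Qs = 2·59 - 29 = 89.
Consumer surplus without the control is ½ · (421/7 - 50) · 71 = 5041/14.
With the floor, consumers buy 8 units at 59, so CS = ½ · (421/7 - 59) · 8 = 32/7.
Change in consumer surplus = 32/7 - 5041/14 = -355.5.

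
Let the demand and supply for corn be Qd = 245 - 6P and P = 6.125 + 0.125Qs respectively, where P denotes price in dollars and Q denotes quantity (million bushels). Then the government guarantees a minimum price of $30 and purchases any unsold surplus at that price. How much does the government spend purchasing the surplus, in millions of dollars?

Rearranging supply gives Qs = 8P - 49. Setting quantity demanded equal to quantity supplied, 245 - 6P = 8P - 49, gives P* = 21 and Q* = 119.
The floor of 30 is above the equilibrium price 21, so it binds.
At P = 30: Qd = 245 - 6·30 = 65 and Qs = 8·30 - 49 = 191.
Surplus = Qs - Qd = 126.
Government expenditure = surplus × support price = 126 × 30 = 3780.

3780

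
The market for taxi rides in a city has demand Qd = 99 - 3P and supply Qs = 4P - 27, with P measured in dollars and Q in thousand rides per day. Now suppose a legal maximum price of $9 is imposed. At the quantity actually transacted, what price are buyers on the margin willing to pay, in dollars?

Equilibrium: 99 - 3P = 4P - 27, so 126 = 7P and P* = 18, Q* = 45.
Because the ceiling (9) lies below the market-clearing price, it is binding.
At P = 9: Qd = 99 - 3·9 = 72 and Qs = 4·9 - 27 = 9.
Only 9 units reach the market. On the demand curve, the marginal buyer's willingness to pay at Q = 9 is (99 - 9)/3 = 30.

30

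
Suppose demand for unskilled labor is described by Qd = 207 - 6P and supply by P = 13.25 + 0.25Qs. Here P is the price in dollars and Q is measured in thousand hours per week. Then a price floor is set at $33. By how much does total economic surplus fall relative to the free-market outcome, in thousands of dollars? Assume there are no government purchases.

Rearranging supply gives Qs = 4P - 53. Equilibrium: 207 - 6P = 4P - 53, so 260 = 10P and P* = 26, Q* = 51.
The floor of 33 is above the equilibrium price 26, so it binds.
At P = 33: Qd = 207 - 6·33 = 9 and Qs = 4·33 - 53 = 79.
Quantity traded falls to 9. At Q = 9 the demand price is (207 - 9)/6 = 33 and the supply price is (53 + 9)/4 = 15.5.
Deadweight loss = ½ · (33 - 15.5) · (51 - 9) = ½ · 17.5 · 42 = 367.5.

367.5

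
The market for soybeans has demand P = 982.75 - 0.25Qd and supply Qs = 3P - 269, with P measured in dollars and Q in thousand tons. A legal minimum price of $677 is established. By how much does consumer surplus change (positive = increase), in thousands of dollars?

-106029

Rearranging demand gives Qd = 3931 - 4P. Setting quantity demanded equal to quantity supplied, 3931 - 4P = 3P - 269, gives P* = 600 and Q* = 1531.
The floor of 677 is above the equilibrium price 600, so it binds.
At P = 677: Qd = 3931 - 4·677 = 1223 and Qs = 3·677 - 269 = 1762.
Consumer surplus without the control is ½ · (982.75 - 600) · 1531 = 292995.125.
With the floor, consumers buy 1223 units at 677, so CS = ½ · (982.75 - 677) · 1223 = 186966.125.
Change in consumer surplus = 186966.125 - 292995.125 = -106029.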